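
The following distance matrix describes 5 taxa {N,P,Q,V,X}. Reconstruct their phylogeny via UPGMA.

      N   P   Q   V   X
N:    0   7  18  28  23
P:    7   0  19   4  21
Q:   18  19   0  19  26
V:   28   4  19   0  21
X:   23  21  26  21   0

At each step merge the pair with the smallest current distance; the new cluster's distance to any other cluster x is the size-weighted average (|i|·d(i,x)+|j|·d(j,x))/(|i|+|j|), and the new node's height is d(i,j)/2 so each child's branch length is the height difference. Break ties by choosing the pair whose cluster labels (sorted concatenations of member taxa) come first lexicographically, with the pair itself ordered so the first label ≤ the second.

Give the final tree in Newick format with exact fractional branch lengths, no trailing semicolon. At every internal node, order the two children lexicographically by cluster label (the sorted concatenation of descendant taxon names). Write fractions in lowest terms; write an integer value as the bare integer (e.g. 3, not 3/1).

step 1: merge (P,V) at d=4; branch lengths P→2, V→2; new cluster PV
  updated: d(N,PV)=35/2, d(PV,Q)=19, d(PV,X)=21
step 2: merge (N,PV) at d=35/2; branch lengths N→35/4, PV→27/4; new cluster NPV
  updated: d(NPV,Q)=56/3, d(NPV,X)=65/3
step 3: merge (NPV,Q) at d=56/3; branch lengths NPV→7/12, Q→28/3; new cluster NPQV
  updated: d(NPQV,X)=91/4
step 4: merge (NPQV,X) at d=91/4; branch lengths NPQV→49/24, X→91/8; new cluster NPQVX
final tree: (((N:35/4,(P:2,V:2):27/4):7/12,Q:28/3):49/24,X:91/8)
total length: 257/6

(((N:35/4,(P:2,V:2):27/4):7/12,Q:28/3):49/24,X:91/8)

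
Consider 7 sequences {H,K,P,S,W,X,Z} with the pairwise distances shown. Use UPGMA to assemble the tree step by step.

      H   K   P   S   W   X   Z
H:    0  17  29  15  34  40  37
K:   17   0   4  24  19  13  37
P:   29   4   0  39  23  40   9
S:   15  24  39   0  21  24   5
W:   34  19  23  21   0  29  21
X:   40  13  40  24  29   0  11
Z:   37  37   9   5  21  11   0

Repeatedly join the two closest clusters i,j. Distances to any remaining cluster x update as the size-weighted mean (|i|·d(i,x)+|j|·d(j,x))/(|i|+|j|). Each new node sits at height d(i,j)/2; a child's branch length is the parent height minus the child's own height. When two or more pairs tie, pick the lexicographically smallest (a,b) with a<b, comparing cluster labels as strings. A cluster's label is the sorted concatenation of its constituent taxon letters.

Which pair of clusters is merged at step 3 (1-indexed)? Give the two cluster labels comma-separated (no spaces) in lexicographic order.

step 1: merge (K,P) at d=4; branch lengths K→2, P→2; new cluster KP
  updated: d(H,KP)=23, d(KP,S)=63/2, d(KP,W)=21, d(KP,X)=53/2, d(KP,Z)=23
step 2: merge (S,Z) at d=5; branch lengths S→5/2, Z→5/2; new cluster SZ
  updated: d(H,SZ)=26, d(KP,SZ)=109/4, d(SZ,W)=21, d(SZ,X)=35/2
step 3: merge (SZ,X) at d=35/2; branch lengths SZ→25/4, X→35/4; new cluster SXZ
  updated: d(H,SXZ)=92/3, d(KP,SXZ)=27, d(SXZ,W)=71/3
step 4: merge (KP,W) at d=21; branch lengths KP→17/2, W→21/2; new cluster KPW
  updated: d(H,KPW)=80/3, d(KPW,SXZ)=233/9
step 5: merge (KPW,SXZ) at d=233/9; branch lengths KPW→22/9, SXZ→151/36; new cluster KPSWXZ
  updated: d(H,KPSWXZ)=86/3
step 6: merge (H,KPSWXZ) at d=86/3; branch lengths H→43/3, KPSWXZ→25/18; new cluster HKPSWXZ
final tree: (H:43/3,(((K:2,P:2):17/2,W:21/2):22/9,((S:5/2,Z:5/2):25/4,X:35/4):151/36):25/18)
total length: 2353/36

SZ,X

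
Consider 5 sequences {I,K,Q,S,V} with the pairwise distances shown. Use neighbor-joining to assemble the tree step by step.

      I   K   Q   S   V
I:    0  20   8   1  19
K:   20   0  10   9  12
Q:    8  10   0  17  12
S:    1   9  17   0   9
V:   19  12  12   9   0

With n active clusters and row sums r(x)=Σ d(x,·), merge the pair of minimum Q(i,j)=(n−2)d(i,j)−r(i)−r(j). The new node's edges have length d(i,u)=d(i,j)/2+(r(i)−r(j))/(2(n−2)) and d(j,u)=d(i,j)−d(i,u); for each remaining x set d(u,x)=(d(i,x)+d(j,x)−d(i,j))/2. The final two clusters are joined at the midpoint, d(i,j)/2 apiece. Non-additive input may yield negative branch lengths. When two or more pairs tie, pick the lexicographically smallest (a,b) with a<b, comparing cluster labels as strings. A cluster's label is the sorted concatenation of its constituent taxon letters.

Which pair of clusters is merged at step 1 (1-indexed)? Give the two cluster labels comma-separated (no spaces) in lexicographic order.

iteration 1: select I,S (d=1, Q=-81); attach at lengths (5/2, -3/2); label the merged cluster IS
  updated: d(IS,K)=14, d(IS,Q)=12, d(IS,V)=27/2
iteration 2: select IS,V (d=27/2, Q=-50); attach at lengths (29/4, 25/4); label the merged cluster ISV
  updated: d(ISV,K)=25/4, d(ISV,Q)=21/4
iteration 3: select ISV,K (d=25/4, Q=-43/2); attach at lengths (3/4, 11/2); label the merged cluster IKSV
  updated: d(IKSV,Q)=9/2
iteration 4: select IKSV,Q (d=9/2); attach at lengths (9/4, 9/4); label the merged cluster IKQSV
final tree: ((((I:5/2,S:-3/2):29/4,V:25/4):3/4,K:11/2):9/4,Q:9/4)
total length: 101/4

I,S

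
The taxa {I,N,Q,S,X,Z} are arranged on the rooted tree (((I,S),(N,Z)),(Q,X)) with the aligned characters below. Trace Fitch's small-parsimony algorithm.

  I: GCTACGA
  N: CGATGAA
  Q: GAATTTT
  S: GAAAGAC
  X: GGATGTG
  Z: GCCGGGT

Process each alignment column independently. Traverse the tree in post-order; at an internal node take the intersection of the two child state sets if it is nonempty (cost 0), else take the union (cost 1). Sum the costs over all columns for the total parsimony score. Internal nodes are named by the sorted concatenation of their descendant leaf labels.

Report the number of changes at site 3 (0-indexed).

[col 0] IS: children I:{G}, S:{G} ∩→ {G}; cost 0
[col 0] NZ: children N:{C}, Z:{G} ∪→ {C,G}; cost 1
[col 0] INSZ: children IS:{G}, NZ:{C,G} ∩→ {G}; cost 0
[col 0] QX: children Q:{G}, X:{G} ∩→ {G}; cost 0
[col 0] INQSXZ: children INSZ:{G}, QX:{G} ∩→ {G}; cost 0
[col 1] IS: children I:{C}, S:{A} ∪→ {A,C}; cost 1
[col 1] NZ: children N:{G}, Z:{C} ∪→ {C,G}; cost 1
[col 1] INSZ: children IS:{A,C}, NZ:{C,G} ∩→ {C}; cost 0
[col 1] QX: children Q:{A}, X:{G} ∪→ {A,G}; cost 1
[col 1] INQSXZ: children INSZ:{C}, QX:{A,G} ∪→ {A,C,G}; cost 1
[col 2] IS: children I:{T}, S:{A} ∪→ {A,T}; cost 1
[col 2] NZ: children N:{A}, Z:{C} ∪→ {A,C}; cost 1
[col 2] INSZ: children IS:{A,T}, NZ:{A,C} ∩→ {A}; cost 0
[col 2] QX: children Q:{A}, X:{A} ∩→ {A}; cost 0
[col 2] INQSXZ: children INSZ:{A}, QX:{A} ∩→ {A}; cost 0
[col 3] IS: children I:{A}, S:{A} ∩→ {A}; cost 0
[col 3] NZ: children N:{T}, Z:{G} ∪→ {G,T}; cost 1
[col 3] INSZ: children IS:{A}, NZ:{G,T} ∪→ {A,G,T}; cost 1
[col 3] QX: children Q:{T}, X:{T} ∩→ {T}; cost 0
[col 3] INQSXZ: children INSZ:{A,G,T}, QX:{T} ∩→ {T}; cost 0
[col 4] IS: children I:{C}, S:{G} ∪→ {C,G}; cost 1
[col 4] NZ: children N:{G}, Z:{G} ∩→ {G}; cost 0
[col 4] INSZ: children IS:{C,G}, NZ:{G} ∩→ {G}; cost 0
[col 4] QX: children Q:{T}, X:{G} ∪→ {G,T}; cost 1
[col 4] INQSXZ: children INSZ:{G}, QX:{G,T} ∩→ {G}; cost 0
[col 5] IS: children I:{G}, S:{A} ∪→ {A,G}; cost 1
[col 5] NZ: children N:{A}, Z:{G} ∪→ {A,G}; cost 1
[col 5] INSZ: children IS:{A,G}, NZ:{A,G} ∩→ {A,G}; cost 0
[col 5] QX: children Q:{T}, X:{T} ∩→ {T}; cost 0
[col 5] INQSXZ: children INSZ:{A,G}, QX:{T} ∪→ {A,G,T}; cost 1
[col 6] IS: children I:{A}, S:{C} ∪→ {A,C}; cost 1
[col 6] NZ: children N:{A}, Z:{T} ∪→ {A,T}; cost 1
[col 6] INSZ: children IS:{A,C}, NZ:{A,T} ∩→ {A}; cost 0
[col 6] QX: children Q:{T}, X:{G} ∪→ {G,T}; cost 1
[col 6] INQSXZ: children INSZ:{A}, QX:{G,T} ∪→ {A,G,T}; cost 1
per-site changes: [1, 4, 2, 2, 2, 3, 4]; total = 18

2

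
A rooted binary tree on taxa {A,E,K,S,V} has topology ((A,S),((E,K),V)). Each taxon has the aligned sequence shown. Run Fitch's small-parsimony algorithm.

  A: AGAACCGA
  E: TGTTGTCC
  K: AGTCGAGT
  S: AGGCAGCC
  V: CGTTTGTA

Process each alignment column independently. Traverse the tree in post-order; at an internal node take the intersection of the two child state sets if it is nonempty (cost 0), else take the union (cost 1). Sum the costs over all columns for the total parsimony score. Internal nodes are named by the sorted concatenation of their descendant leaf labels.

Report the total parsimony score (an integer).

19

[col 0] AS: children A:{A}, S:{A} ∩→ {A}; cost 0
[col 0] EK: children E:{T}, K:{A} ∪→ {A,T}; cost 1
[col 0] EKV: children EK:{A,T}, V:{C} ∪→ {A,C,T}; cost 1
[col 0] AEKSV: children AS:{A}, EKV:{A,C,T} ∩→ {A}; cost 0
[col 1] AS: children A:{G}, S:{G} ∩→ {G}; cost 0
[col 1] EK: children E:{G}, K:{G} ∩→ {G}; cost 0
[col 1] EKV: children EK:{G}, V:{G} ∩→ {G}; cost 0
[col 1] AEKSV: children AS:{G}, EKV:{G} ∩→ {G}; cost 0
[col 2] AS: children A:{A}, S:{G} ∪→ {A,G}; cost 1
[col 2] EK: children E:{T}, K:{T} ∩→ {T}; cost 0
[col 2] EKV: children EK:{T}, V:{T} ∩→ {T}; cost 0
[col 2] AEKSV: children AS:{A,G}, EKV:{T} ∪→ {A,G,T}; cost 1
[col 3] AS: children A:{A}, S:{C} ∪→ {A,C}; cost 1
[col 3] EK: children E:{T}, K:{C} ∪→ {C,T}; cost 1
[col 3] EKV: children EK:{C,T}, V:{T} ∩→ {T}; cost 0
[col 3] AEKSV: children AS:{A,C}, EKV:{T} ∪→ {A,C,T}; cost 1
[col 4] AS: children A:{C}, S:{A} ∪→ {A,C}; cost 1
[col 4] EK: children E:{G}, K:{G} ∩→ {G}; cost 0
[col 4] EKV: children EK:{G}, V:{T} ∪→ {G,T}; cost 1
[col 4] AEKSV: children AS:{A,C}, EKV:{G,T} ∪→ {A,C,G,T}; cost 1
[col 5] AS: children A:{C}, S:{G} ∪→ {C,G}; cost 1
[col 5] EK: children E:{T}, K:{A} ∪→ {A,T}; cost 1
[col 5] EKV: children EK:{A,T}, V:{G} ∪→ {A,G,T}; cost 1
[col 5] AEKSV: children AS:{C,G}, EKV:{A,G,T} ∩→ {G}; cost 0
[col 6] AS: children A:{G}, S:{C} ∪→ {C,G}; cost 1
[col 6] EK: children E:{C}, K:{G} ∪→ {C,G}; cost 1
[col 6] EKV: children EK:{C,G}, V:{T} ∪→ {C,G,T}; cost 1
[col 6] AEKSV: children AS:{C,G}, EKV:{C,G,T} ∩→ {C,G}; cost 0
[col 7] AS: children A:{A}, S:{C} ∪→ {A,C}; cost 1
[col 7] EK: children E:{C}, K:{T} ∪→ {C,T}; cost 1
[col 7] EKV: children EK:{C,T}, V:{A} ∪→ {A,C,T}; cost 1
[col 7] AEKSV: children AS:{A,C}, EKV:{A,C,T} ∩→ {A,C}; cost 0
per-site changes: [2, 0, 2, 3, 3, 3, 3, 3]; total = 19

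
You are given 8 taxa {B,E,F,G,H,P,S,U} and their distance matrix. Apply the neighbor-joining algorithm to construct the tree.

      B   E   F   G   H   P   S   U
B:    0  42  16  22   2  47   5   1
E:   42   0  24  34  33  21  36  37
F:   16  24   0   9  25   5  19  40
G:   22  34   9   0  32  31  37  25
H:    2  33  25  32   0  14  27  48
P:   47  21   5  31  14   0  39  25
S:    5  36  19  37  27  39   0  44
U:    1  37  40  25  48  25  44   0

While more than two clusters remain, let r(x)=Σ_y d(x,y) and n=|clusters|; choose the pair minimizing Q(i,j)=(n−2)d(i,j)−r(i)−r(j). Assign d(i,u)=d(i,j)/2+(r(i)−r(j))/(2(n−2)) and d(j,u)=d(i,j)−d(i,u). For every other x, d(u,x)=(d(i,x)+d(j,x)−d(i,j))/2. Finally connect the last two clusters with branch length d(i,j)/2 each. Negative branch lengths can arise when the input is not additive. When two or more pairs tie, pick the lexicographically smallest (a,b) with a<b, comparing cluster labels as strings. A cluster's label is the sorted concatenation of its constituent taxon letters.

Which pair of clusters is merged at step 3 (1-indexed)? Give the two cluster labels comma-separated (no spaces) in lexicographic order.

F,G

iteration 1: select B,U (d=1, Q=-349); attach at lengths (-79/12, 91/12); label the merged cluster BU
  updated: d(BU,E)=39, d(BU,F)=55/2, d(BU,G)=23, d(BU,H)=49/2, d(BU,P)=71/2, d(BU,S)=24
iteration 2: select BU,S (d=24, Q=-471/2); attach at lengths (223/20, 257/20); label the merged cluster BSU
  updated: d(BSU,E)=51/2, d(BSU,F)=45/4, d(BSU,G)=18, d(BSU,H)=55/4, d(BSU,P)=101/4
iteration 3: select F,G (d=9, Q=-649/4); attach at lengths (-55/32, 343/32); label the merged cluster FG
  updated: d(BSU,FG)=81/8, d(E,FG)=49/2, d(FG,H)=24, d(FG,P)=27/2
iteration 4: select BSU,H (d=55/4, Q=-945/8); attach at lengths (83/16, 137/16); label the merged cluster BHSU
  updated: d(BHSU,E)=179/8, d(BHSU,FG)=163/16, d(BHSU,P)=51/4
iteration 5: select BHSU,FG (d=163/16, Q=-585/8); attach at lengths (35/8, 93/16); label the merged cluster BFGHSU
  updated: d(BFGHSU,E)=587/32, d(BFGHSU,P)=257/32
iteration 6: select BFGHSU,E (d=587/32, Q=-379/8); attach at lengths (43/16, 501/32); label the merged cluster BEFGHSU
  updated: d(BEFGHSU,P)=171/32
iteration 7: select BEFGHSU,P (d=171/32); attach at lengths (171/64, 171/64); label the merged cluster BEFGHPSU
final tree: ((((((B:-79/12,U:91/12):223/20,S:257/20):83/16,H:137/16):35/8,(F:-55/32,G:343/32):93/16):43/16,E:501/32):171/64,P:171/64)
total length: 653/8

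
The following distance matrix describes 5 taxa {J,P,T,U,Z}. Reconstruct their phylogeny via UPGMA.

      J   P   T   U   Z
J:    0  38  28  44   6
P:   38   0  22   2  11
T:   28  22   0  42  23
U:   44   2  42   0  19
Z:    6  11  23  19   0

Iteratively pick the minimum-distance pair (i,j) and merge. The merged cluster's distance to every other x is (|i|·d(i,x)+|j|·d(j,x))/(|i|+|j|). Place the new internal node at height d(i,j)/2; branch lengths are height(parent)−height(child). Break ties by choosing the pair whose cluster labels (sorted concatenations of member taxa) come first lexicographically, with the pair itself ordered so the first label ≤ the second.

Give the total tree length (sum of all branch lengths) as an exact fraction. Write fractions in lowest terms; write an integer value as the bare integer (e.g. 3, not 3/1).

553/12

step 1: merge (P,U) at d=2; branch lengths P→1, U→1; new cluster PU
  updated: d(J,PU)=41, d(PU,T)=32, d(PU,Z)=15
step 2: merge (J,Z) at d=6; branch lengths J→3, Z→3; new cluster JZ
  updated: d(JZ,PU)=28, d(JZ,T)=51/2
step 3: merge (JZ,T) at d=51/2; branch lengths JZ→39/4, T→51/4; new cluster JTZ
  updated: d(JTZ,PU)=88/3
step 4: merge (JTZ,PU) at d=88/3; branch lengths JTZ→23/12, PU→41/3; new cluster JPTUZ
final tree: (((J:3,Z:3):39/4,T:51/4):23/12,(P:1,U:1):41/3)
total length: 553/12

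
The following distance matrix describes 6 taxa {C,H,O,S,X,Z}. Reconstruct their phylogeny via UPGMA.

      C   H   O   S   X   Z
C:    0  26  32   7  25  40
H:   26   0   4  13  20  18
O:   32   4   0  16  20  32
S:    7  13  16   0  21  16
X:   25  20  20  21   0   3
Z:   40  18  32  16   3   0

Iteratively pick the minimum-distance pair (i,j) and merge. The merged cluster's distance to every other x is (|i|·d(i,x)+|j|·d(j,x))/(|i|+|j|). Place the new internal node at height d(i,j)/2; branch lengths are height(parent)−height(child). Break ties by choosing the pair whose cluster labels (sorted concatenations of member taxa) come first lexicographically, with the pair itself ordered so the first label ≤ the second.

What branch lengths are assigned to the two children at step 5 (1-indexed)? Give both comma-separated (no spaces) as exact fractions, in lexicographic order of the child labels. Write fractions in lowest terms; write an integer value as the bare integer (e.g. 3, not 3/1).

9/8,21/2

1. join X+Z (d=3) ⇒ XZ; edges |X|=3/2, |Z|=3/2
  updated: d(C,XZ)=65/2, d(H,XZ)=19, d(O,XZ)=26, d(S,XZ)=37/2
2. join H+O (d=4) ⇒ HO; edges |H|=2, |O|=2
  updated: d(C,HO)=29, d(HO,S)=29/2, d(HO,XZ)=45/2
3. join C+S (d=7) ⇒ CS; edges |C|=7/2, |S|=7/2
  updated: d(CS,HO)=87/4, d(CS,XZ)=51/2
4. join CS+HO (d=87/4) ⇒ CHOS; edges |CS|=59/8, |HO|=71/8
  updated: d(CHOS,XZ)=24
5. join CHOS+XZ (d=24) ⇒ CHOSXZ; edges |CHOS|=9/8, |XZ|=21/2
final tree: (((C:7/2,S:7/2):59/8,(H:2,O:2):71/8):9/8,(X:3/2,Z:3/2):21/2)
total length: 335/8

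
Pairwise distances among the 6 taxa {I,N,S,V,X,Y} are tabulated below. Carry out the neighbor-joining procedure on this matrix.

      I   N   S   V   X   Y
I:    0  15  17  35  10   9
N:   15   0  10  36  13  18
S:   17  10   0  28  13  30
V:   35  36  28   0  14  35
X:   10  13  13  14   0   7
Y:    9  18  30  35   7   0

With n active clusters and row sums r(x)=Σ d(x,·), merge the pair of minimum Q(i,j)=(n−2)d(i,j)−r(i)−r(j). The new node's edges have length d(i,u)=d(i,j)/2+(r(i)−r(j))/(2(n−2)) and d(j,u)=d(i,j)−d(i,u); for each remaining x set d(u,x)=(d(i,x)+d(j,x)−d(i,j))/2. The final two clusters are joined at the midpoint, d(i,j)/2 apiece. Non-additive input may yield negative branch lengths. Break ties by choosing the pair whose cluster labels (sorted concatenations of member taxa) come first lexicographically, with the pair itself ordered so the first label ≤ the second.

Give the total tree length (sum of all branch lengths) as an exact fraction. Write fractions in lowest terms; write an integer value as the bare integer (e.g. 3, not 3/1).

389/8

step 1: merge (N,S) at d=10, Q=-150; branch lengths N→17/4, S→23/4; new cluster NS
  updated: d(I,NS)=11, d(NS,V)=27, d(NS,X)=8, d(NS,Y)=19
step 2: merge (I,Y) at d=9, Q=-108; branch lengths I→11/3, Y→16/3; new cluster IY
  updated: d(IY,NS)=21/2, d(IY,V)=61/2, d(IY,X)=4
step 3: merge (IY,NS) at d=21/2, Q=-139/2; branch lengths IY→41/8, NS→43/8; new cluster INSY
  updated: d(INSY,V)=47/2, d(INSY,X)=3/4
step 4: merge (INSY,V) at d=47/2, Q=-153/4; branch lengths INSY→41/8, V→147/8; new cluster INSVY
  updated: d(INSVY,X)=-35/8
step 5: merge (INSVY,X) at d=-35/8; branch lengths INSVY→-35/16, X→-35/16; new cluster INSVXY
final tree: ((((I:11/3,Y:16/3):41/8,(N:17/4,S:23/4):43/8):41/8,V:147/8):-35/16,X:-35/16)
total length: 389/8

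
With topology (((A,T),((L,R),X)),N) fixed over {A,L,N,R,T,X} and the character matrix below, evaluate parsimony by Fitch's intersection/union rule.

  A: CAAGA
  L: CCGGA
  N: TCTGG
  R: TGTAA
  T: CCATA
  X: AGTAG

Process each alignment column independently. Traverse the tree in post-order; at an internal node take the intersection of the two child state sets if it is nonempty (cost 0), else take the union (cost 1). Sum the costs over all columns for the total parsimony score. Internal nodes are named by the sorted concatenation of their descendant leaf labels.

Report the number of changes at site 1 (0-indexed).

3

site 0, node AT: A={C} ∩ T={C} → {C} (+0)
site 0, node LR: L={C} ∪ R={T} → {C,T} (+1)
site 0, node LRX: LR={C,T} ∪ X={A} → {A,C,T} (+1)
site 0, node ALRTX: AT={C} ∩ LRX={A,C,T} → {C} (+0)
site 0, node ALNRTX: ALRTX={C} ∪ N={T} → {C,T} (+1)
site 1, node AT: A={A} ∪ T={C} → {A,C} (+1)
site 1, node LR: L={C} ∪ R={G} → {C,G} (+1)
site 1, node LRX: LR={C,G} ∩ X={G} → {G} (+0)
site 1, node ALRTX: AT={A,C} ∪ LRX={G} → {A,C,G} (+1)
site 1, node ALNRTX: ALRTX={A,C,G} ∩ N={C} → {C} (+0)
site 2, node AT: A={A} ∩ T={A} → {A} (+0)
site 2, node LR: L={G} ∪ R={T} → {G,T} (+1)
site 2, node LRX: LR={G,T} ∩ X={T} → {T} (+0)
site 2, node ALRTX: AT={A} ∪ LRX={T} → {A,T} (+1)
site 2, node ALNRTX: ALRTX={A,T} ∩ N={T} → {T} (+0)
site 3, node AT: A={G} ∪ T={T} → {G,T} (+1)
site 3, node LR: L={G} ∪ R={A} → {A,G} (+1)
site 3, node LRX: LR={A,G} ∩ X={A} → {A} (+0)
site 3, node ALRTX: AT={G,T} ∪ LRX={A} → {A,G,T} (+1)
site 3, node ALNRTX: ALRTX={A,G,T} ∩ N={G} → {G} (+0)
site 4, node AT: A={A} ∩ T={A} → {A} (+0)
site 4, node LR: L={A} ∩ R={A} → {A} (+0)
site 4, node LRX: LR={A} ∪ X={G} → {A,G} (+1)
site 4, node ALRTX: AT={A} ∩ LRX={A,G} → {A} (+0)
site 4, node ALNRTX: ALRTX={A} ∪ N={G} → {A,G} (+1)
per-site changes: [3, 3, 2, 3, 2]; total = 13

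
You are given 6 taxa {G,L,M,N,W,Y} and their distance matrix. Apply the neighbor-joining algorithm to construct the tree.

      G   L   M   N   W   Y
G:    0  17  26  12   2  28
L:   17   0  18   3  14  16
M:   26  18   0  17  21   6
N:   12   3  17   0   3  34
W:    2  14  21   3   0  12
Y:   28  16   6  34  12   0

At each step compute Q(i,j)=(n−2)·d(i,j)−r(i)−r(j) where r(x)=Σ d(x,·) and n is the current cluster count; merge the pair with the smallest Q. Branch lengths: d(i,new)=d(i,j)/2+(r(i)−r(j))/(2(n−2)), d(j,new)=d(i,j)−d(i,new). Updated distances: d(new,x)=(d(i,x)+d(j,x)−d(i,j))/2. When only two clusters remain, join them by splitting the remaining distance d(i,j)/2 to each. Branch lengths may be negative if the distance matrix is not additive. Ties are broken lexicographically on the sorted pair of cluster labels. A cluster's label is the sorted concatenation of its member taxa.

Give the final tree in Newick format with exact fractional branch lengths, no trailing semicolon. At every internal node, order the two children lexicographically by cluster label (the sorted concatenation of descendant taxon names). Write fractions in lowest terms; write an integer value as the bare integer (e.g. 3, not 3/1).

((((G:19/4,W:-11/4):79/16,N:25/16):67/16,L:21/16):203/32,(M:2,Y:4):203/32)

step 1: merge (M,Y) at d=6, Q=-160; branch lengths M→2, Y→4; new cluster MY
  updated: d(G,MY)=24, d(L,MY)=14, d(MY,N)=45/2, d(MY,W)=27/2
step 2: merge (G,W) at d=2, Q=-163/2; branch lengths G→19/4, W→-11/4; new cluster GW
  updated: d(GW,L)=29/2, d(GW,MY)=71/4, d(GW,N)=13/2
step 3: merge (GW,N) at d=13/2, Q=-231/4; branch lengths GW→79/16, N→25/16; new cluster GNW
  updated: d(GNW,L)=11/2, d(GNW,MY)=135/8
step 4: merge (GNW,L) at d=11/2, Q=-291/8; branch lengths GNW→67/16, L→21/16; new cluster GLNW
  updated: d(GLNW,MY)=203/16
step 5: merge (GLNW,MY) at d=203/16; branch lengths GLNW→203/32, MY→203/32; new cluster GLMNWY
final tree: ((((G:19/4,W:-11/4):79/16,N:25/16):67/16,L:21/16):203/32,(M:2,Y:4):203/32)
total length: 523/16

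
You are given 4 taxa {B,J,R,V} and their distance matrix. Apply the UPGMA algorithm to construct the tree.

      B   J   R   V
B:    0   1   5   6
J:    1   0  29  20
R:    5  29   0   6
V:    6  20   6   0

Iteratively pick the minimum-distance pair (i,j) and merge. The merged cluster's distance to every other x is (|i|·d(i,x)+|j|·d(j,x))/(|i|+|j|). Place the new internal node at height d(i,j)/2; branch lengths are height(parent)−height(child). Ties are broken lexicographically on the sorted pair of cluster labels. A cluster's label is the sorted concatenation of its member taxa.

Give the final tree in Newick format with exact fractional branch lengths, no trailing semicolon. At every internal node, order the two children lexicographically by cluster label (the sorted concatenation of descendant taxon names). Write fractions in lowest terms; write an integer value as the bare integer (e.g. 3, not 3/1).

step 1: merge (B,J) at d=1; branch lengths B→1/2, J→1/2; new cluster BJ
  updated: d(BJ,R)=17, d(BJ,V)=13
step 2: merge (R,V) at d=6; branch lengths R→3, V→3; new cluster RV
  updated: d(BJ,RV)=15
step 3: merge (BJ,RV) at d=15; branch lengths BJ→7, RV→9/2; new cluster BJRV
final tree: ((B:1/2,J:1/2):7,(R:3,V:3):9/2)
total length: 37/2

((B:1/2,J:1/2):7,(R:3,V:3):9/2)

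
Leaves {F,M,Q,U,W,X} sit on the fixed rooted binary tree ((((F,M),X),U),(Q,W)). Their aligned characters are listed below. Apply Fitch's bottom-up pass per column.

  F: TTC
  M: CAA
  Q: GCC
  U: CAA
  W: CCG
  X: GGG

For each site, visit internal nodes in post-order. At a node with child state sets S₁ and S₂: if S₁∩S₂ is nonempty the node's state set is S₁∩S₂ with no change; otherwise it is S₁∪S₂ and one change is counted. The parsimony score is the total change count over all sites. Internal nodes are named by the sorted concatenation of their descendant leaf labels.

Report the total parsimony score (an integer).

site 0, node FM: F={T} ∪ M={C} → {C,T} (+1)
site 0, node FMX: FM={C,T} ∪ X={G} → {C,G,T} (+1)
site 0, node FMUX: FMX={C,G,T} ∩ U={C} → {C} (+0)
site 0, node QW: Q={G} ∪ W={C} → {C,G} (+1)
site 0, node FMQUWX: FMUX={C} ∩ QW={C,G} → {C} (+0)
site 1, node FM: F={T} ∪ M={A} → {A,T} (+1)
site 1, node FMX: FM={A,T} ∪ X={G} → {A,G,T} (+1)
site 1, node FMUX: FMX={A,G,T} ∩ U={A} → {A} (+0)
site 1, node QW: Q={C} ∩ W={C} → {C} (+0)
site 1, node FMQUWX: FMUX={A} ∪ QW={C} → {A,C} (+1)
site 2, node FM: F={C} ∪ M={A} → {A,C} (+1)
site 2, node FMX: FM={A,C} ∪ X={G} → {A,C,G} (+1)
site 2, node FMUX: FMX={A,C,G} ∩ U={A} → {A} (+0)
site 2, node QW: Q={C} ∪ W={G} → {C,G} (+1)
site 2, node FMQUWX: FMUX={A} ∪ QW={C,G} → {A,C,G} (+1)
per-site changes: [3, 3, 4]; total = 10

10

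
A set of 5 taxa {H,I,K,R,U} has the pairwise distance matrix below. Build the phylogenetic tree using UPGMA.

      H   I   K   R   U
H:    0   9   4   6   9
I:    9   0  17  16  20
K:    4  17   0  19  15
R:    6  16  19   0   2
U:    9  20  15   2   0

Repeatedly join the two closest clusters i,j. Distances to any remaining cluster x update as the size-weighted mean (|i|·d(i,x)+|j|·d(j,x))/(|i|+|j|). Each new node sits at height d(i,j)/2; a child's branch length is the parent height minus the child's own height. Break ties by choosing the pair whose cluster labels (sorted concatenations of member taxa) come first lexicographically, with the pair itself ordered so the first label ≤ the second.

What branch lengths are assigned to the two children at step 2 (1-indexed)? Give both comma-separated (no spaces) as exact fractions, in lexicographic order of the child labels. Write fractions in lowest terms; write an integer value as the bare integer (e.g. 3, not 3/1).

1. join R+U (d=2) ⇒ RU; edges |R|=1, |U|=1
  updated: d(H,RU)=15/2, d(I,RU)=18, d(K,RU)=17
2. join H+K (d=4) ⇒ HK; edges |H|=2, |K|=2
  updated: d(HK,I)=13, d(HK,RU)=49/4
3. join HK+RU (d=49/4) ⇒ HKRU; edges |HK|=33/8, |RU|=41/8
  updated: d(HKRU,I)=31/2
4. join HKRU+I (d=31/2) ⇒ HIKRU; edges |HKRU|=13/8, |I|=31/4
final tree: (((H:2,K:2):33/8,(R:1,U:1):41/8):13/8,I:31/4)
total length: 197/8

2,2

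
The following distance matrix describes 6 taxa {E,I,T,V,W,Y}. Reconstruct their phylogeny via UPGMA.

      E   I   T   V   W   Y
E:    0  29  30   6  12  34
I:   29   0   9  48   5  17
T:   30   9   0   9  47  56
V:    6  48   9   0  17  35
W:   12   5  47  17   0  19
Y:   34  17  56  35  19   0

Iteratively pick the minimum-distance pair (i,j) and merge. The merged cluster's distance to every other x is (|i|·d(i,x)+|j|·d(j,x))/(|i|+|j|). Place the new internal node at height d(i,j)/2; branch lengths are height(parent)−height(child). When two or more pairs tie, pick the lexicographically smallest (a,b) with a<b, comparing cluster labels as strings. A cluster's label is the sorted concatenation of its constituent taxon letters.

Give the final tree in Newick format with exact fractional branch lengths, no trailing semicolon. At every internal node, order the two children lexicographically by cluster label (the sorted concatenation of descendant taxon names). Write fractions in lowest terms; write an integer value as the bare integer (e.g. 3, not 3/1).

step 1: merge (I,W) at d=5; branch lengths I→5/2, W→5/2; new cluster IW
  updated: d(E,IW)=41/2, d(IW,T)=28, d(IW,V)=65/2, d(IW,Y)=18
step 2: merge (E,V) at d=6; branch lengths E→3, V→3; new cluster EV
  updated: d(EV,IW)=53/2, d(EV,T)=39/2, d(EV,Y)=69/2
step 3: merge (IW,Y) at d=18; branch lengths IW→13/2, Y→9; new cluster IWY
  updated: d(EV,IWY)=175/6, d(IWY,T)=112/3
step 4: merge (EV,T) at d=39/2; branch lengths EV→27/4, T→39/4; new cluster ETV
  updated: d(ETV,IWY)=287/9
step 5: merge (ETV,IWY) at d=287/9; branch lengths ETV→223/36, IWY→125/18; new cluster EITVWY
final tree: (((E:3,V:3):27/4,T:39/4):223/36,((I:5/2,W:5/2):13/2,Y:9):125/18)
total length: 2021/36

(((E:3,V:3):27/4,T:39/4):223/36,((I:5/2,W:5/2):13/2,Y:9):125/18)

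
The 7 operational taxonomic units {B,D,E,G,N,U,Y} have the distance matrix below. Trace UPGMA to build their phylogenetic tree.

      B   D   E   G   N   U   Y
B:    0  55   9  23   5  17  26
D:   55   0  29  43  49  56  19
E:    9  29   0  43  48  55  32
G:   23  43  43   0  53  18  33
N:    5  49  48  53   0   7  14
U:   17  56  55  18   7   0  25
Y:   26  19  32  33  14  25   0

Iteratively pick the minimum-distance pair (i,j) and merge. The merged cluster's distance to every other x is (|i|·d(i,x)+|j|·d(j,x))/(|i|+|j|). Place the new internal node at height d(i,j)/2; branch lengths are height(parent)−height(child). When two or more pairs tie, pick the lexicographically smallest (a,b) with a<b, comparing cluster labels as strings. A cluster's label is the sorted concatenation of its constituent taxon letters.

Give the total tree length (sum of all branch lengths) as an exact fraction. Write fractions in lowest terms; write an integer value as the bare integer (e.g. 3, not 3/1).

1. join B+N (d=5) ⇒ BN; edges |B|=5/2, |N|=5/2
  updated: d(BN,D)=52, d(BN,E)=57/2, d(BN,G)=38, d(BN,U)=12, d(BN,Y)=20
2. join BN+U (d=12) ⇒ BNU; edges |BN|=7/2, |U|=6
  updated: d(BNU,D)=160/3, d(BNU,E)=112/3, d(BNU,G)=94/3, d(BNU,Y)=65/3
3. join D+Y (d=19) ⇒ DY; edges |D|=19/2, |Y|=19/2
  updated: d(BNU,DY)=75/2, d(DY,E)=61/2, d(DY,G)=38
4. join DY+E (d=61/2) ⇒ DEY; edges |DY|=23/4, |E|=61/4
  updated: d(BNU,DEY)=337/9, d(DEY,G)=119/3
5. join BNU+G (d=94/3) ⇒ BGNU; edges |BNU|=29/3, |G|=47/3
  updated: d(BGNU,DEY)=38
6. join BGNU+DEY (d=38) ⇒ BDEGNUY; edges |BGNU|=10/3, |DEY|=15/4
final tree: ((((B:5/2,N:5/2):7/2,U:6):29/3,G:47/3):10/3,((D:19/2,Y:19/2):23/4,E:61/4):15/4)
total length: 1043/12

1043/12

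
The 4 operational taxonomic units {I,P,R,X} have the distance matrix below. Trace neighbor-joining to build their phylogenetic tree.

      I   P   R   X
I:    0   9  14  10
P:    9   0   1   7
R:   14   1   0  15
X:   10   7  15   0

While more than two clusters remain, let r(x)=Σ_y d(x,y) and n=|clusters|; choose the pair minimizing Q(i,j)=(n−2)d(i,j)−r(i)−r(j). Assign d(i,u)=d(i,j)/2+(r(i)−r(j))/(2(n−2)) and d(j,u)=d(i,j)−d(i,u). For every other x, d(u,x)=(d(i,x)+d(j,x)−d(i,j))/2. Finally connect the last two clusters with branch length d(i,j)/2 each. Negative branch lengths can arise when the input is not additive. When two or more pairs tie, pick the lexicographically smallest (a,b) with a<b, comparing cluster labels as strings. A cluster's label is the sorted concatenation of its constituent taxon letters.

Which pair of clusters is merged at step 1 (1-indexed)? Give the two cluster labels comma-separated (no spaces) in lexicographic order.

1. join I+X (d=10, Q=-45) ⇒ IX; edges |I|=21/4, |X|=19/4
  updated: d(IX,P)=3, d(IX,R)=19/2
2. join IX+P (d=3, Q=-27/2) ⇒ IPX; edges |IX|=23/4, |P|=-11/4
  updated: d(IPX,R)=15/4
3. join IPX+R (d=15/4) ⇒ IPRX; edges |IPX|=15/8, |R|=15/8
final tree: (((I:21/4,X:19/4):23/4,P:-11/4):15/8,R:15/8)
total length: 67/4

I,X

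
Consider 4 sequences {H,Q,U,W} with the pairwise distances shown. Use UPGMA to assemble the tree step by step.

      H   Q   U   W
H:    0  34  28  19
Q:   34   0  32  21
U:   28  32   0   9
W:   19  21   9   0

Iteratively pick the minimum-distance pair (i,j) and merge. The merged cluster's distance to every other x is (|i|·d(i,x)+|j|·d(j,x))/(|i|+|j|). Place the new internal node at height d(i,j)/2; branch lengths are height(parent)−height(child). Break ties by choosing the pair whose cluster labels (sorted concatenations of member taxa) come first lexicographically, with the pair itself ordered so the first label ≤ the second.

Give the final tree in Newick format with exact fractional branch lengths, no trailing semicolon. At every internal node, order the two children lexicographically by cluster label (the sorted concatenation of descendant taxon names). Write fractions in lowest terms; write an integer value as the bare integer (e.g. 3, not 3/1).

((H:47/4,(U:9/2,W:9/2):29/4):11/4,Q:29/2)

1. join U+W (d=9) ⇒ UW; edges |U|=9/2, |W|=9/2
  updated: d(H,UW)=47/2, d(Q,UW)=53/2
2. join H+UW (d=47/2) ⇒ HUW; edges |H|=47/4, |UW|=29/4
  updated: d(HUW,Q)=29
3. join HUW+Q (d=29) ⇒ HQUW; edges |HUW|=11/4, |Q|=29/2
final tree: ((H:47/4,(U:9/2,W:9/2):29/4):11/4,Q:29/2)
total length: 181/4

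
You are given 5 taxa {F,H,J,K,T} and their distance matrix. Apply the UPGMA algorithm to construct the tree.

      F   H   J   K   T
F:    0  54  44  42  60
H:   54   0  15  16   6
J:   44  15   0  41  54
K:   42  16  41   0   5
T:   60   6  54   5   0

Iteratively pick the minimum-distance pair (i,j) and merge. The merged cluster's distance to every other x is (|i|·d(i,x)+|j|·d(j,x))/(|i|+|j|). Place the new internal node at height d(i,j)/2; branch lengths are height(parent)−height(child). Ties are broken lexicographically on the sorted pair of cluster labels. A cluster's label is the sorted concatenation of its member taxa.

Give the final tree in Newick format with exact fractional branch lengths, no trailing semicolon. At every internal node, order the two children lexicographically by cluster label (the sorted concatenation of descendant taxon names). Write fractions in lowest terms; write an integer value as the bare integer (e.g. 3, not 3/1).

(F:25,((H:11/2,(K:5/2,T:5/2):3):77/6,J:55/3):20/3)

iteration 1: select K,T (d=5); attach at lengths (5/2, 5/2); label the merged cluster KT
  updated: d(F,KT)=51, d(H,KT)=11, d(J,KT)=95/2
iteration 2: select H,KT (d=11); attach at lengths (11/2, 3); label the merged cluster HKT
  updated: d(F,HKT)=52, d(HKT,J)=110/3
iteration 3: select HKT,J (d=110/3); attach at lengths (77/6, 55/3); label the merged cluster HJKT
  updated: d(F,HJKT)=50
iteration 4: select F,HJKT (d=50); attach at lengths (25, 20/3); label the merged cluster FHJKT
final tree: (F:25,((H:11/2,(K:5/2,T:5/2):3):77/6,J:55/3):20/3)
total length: 229/3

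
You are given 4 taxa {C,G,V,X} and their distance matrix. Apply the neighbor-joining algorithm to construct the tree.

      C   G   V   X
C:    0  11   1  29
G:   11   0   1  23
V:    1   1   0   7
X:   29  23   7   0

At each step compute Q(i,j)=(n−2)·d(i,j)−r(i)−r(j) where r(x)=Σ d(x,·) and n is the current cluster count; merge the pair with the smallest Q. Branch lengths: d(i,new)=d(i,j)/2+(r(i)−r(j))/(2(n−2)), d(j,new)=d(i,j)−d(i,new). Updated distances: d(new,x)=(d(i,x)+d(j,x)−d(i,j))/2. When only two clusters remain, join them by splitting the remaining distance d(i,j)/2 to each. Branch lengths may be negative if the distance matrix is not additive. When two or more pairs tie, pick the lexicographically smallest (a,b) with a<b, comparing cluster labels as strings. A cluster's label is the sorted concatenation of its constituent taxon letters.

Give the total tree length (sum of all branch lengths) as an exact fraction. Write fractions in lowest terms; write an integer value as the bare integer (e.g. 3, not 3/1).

iteration 1: select C,G (d=11, Q=-54); attach at lengths (7, 4); label the merged cluster CG
  updated: d(CG,V)=-9/2, d(CG,X)=41/2
iteration 2: select CG,V (d=-9/2, Q=-23); attach at lengths (9/2, -9); label the merged cluster CGV
  updated: d(CGV,X)=16
iteration 3: select CGV,X (d=16); attach at lengths (8, 8); label the merged cluster CGVX
final tree: (((C:7,G:4):9/2,V:-9):8,X:8)
total length: 45/2

45/2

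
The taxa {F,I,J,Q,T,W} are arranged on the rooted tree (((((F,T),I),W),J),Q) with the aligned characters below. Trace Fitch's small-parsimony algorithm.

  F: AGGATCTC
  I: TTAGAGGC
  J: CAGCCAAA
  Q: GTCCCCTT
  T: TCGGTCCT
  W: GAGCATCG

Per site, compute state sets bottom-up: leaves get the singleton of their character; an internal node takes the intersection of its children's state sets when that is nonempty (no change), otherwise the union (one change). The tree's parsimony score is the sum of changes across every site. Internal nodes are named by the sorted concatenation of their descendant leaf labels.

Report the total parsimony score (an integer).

[col 0] FT: children F:{A}, T:{T} ∪→ {A,T}; cost 1
[col 0] FIT: children FT:{A,T}, I:{T} ∩→ {T}; cost 0
[col 0] FITW: children FIT:{T}, W:{G} ∪→ {G,T}; cost 1
[col 0] FIJTW: children FITW:{G,T}, J:{C} ∪→ {C,G,T}; cost 1
[col 0] FIJQTW: children FIJTW:{C,G,T}, Q:{G} ∩→ {G}; cost 0
[col 1] FT: children F:{G}, T:{C} ∪→ {C,G}; cost 1
[col 1] FIT: children FT:{C,G}, I:{T} ∪→ {C,G,T}; cost 1
[col 1] FITW: children FIT:{C,G,T}, W:{A} ∪→ {A,C,G,T}; cost 1
[col 1] FIJTW: children FITW:{A,C,G,T}, J:{A} ∩→ {A}; cost 0
[col 1] FIJQTW: children FIJTW:{A}, Q:{T} ∪→ {A,T}; cost 1
[col 2] FT: children F:{G}, T:{G} ∩→ {G}; cost 0
[col 2] FIT: children FT:{G}, I:{A} ∪→ {A,G}; cost 1
[col 2] FITW: children FIT:{A,G}, W:{G} ∩→ {G}; cost 0
[col 2] FIJTW: children FITW:{G}, J:{G} ∩→ {G}; cost 0
[col 2] FIJQTW: children FIJTW:{G}, Q:{C} ∪→ {C,G}; cost 1
[col 3] FT: children F:{A}, T:{G} ∪→ {A,G}; cost 1
[col 3] FIT: children FT:{A,G}, I:{G} ∩→ {G}; cost 0
[col 3] FITW: children FIT:{G}, W:{C} ∪→ {C,G}; cost 1
[col 3] FIJTW: children FITW:{C,G}, J:{C} ∩→ {C}; cost 0
[col 3] FIJQTW: children FIJTW:{C}, Q:{C} ∩→ {C}; cost 0
[col 4] FT: children F:{T}, T:{T} ∩→ {T}; cost 0
[col 4] FIT: children FT:{T}, I:{A} ∪→ {A,T}; cost 1
[col 4] FITW: children FIT:{A,T}, W:{A} ∩→ {A}; cost 0
[col 4] FIJTW: children FITW:{A}, J:{C} ∪→ {A,C}; cost 1
[col 4] FIJQTW: children FIJTW:{A,C}, Q:{C} ∩→ {C}; cost 0
[col 5] FT: children F:{C}, T:{C} ∩→ {C}; cost 0
[col 5] FIT: children FT:{C}, I:{G} ∪→ {C,G}; cost 1
[col 5] FITW: children FIT:{C,G}, W:{T} ∪→ {C,G,T}; cost 1
[col 5] FIJTW: children FITW:{C,G,T}, J:{A} ∪→ {A,C,G,T}; cost 1
[col 5] FIJQTW: children FIJTW:{A,C,G,T}, Q:{C} ∩→ {C}; cost 0
[col 6] FT: children F:{T}, T:{C} ∪→ {C,T}; cost 1
[col 6] FIT: children FT:{C,T}, I:{G} ∪→ {C,G,T}; cost 1
[col 6] FITW: children FIT:{C,G,T}, W:{C} ∩→ {C}; cost 0
[col 6] FIJTW: children FITW:{C}, J:{A} ∪→ {A,C}; cost 1
[col 6] FIJQTW: children FIJTW:{A,C}, Q:{T} ∪→ {A,C,T}; cost 1
[col 7] FT: children F:{C}, T:{T} ∪→ {C,T}; cost 1
[col 7] FIT: children FT:{C,T}, I:{C} ∩→ {C}; cost 0
[col 7] FITW: children FIT:{C}, W:{G} ∪→ {C,G}; cost 1
[col 7] FIJTW: children FITW:{C,G}, J:{A} ∪→ {A,C,G}; cost 1
[col 7] FIJQTW: children FIJTW:{A,C,G}, Q:{T} ∪→ {A,C,G,T}; cost 1
per-site changes: [3, 4, 2, 2, 2, 3, 4, 4]; total = 24

24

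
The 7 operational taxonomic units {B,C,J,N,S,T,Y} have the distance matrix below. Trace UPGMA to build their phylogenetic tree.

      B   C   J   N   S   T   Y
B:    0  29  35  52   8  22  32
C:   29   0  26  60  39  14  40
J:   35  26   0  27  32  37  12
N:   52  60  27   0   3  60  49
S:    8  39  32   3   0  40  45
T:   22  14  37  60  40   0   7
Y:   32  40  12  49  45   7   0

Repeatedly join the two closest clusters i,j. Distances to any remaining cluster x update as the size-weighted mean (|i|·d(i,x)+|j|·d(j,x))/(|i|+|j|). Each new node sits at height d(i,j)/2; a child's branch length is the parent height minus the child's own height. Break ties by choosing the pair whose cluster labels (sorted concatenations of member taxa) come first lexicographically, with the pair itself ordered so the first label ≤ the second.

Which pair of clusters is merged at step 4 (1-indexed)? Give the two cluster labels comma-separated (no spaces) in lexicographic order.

1. join N+S (d=3) ⇒ NS; edges |N|=3/2, |S|=3/2
  updated: d(B,NS)=30, d(C,NS)=99/2, d(J,NS)=59/2, d(NS,T)=50, d(NS,Y)=47
2. join T+Y (d=7) ⇒ TY; edges |T|=7/2, |Y|=7/2
  updated: d(B,TY)=27, d(C,TY)=27, d(J,TY)=49/2, d(NS,TY)=97/2
3. join J+TY (d=49/2) ⇒ JTY; edges |J|=49/4, |TY|=35/4
  updated: d(B,JTY)=89/3, d(C,JTY)=80/3, d(JTY,NS)=253/6
4. join C+JTY (d=80/3) ⇒ CJTY; edges |C|=40/3, |JTY|=13/12
  updated: d(B,CJTY)=59/2, d(CJTY,NS)=44
5. join B+CJTY (d=59/2) ⇒ BCJTY; edges |B|=59/4, |CJTY|=17/12
  updated: d(BCJTY,NS)=206/5
6. join BCJTY+NS (d=206/5) ⇒ BCJNSTY; edges |BCJTY|=117/20, |NS|=191/10
final tree: ((B:59/4,(C:40/3,(J:49/4,(T:7/2,Y:7/2):35/4):13/12):17/12):117/20,(N:3/2,S:3/2):191/10)
total length: 1298/15

C,JTY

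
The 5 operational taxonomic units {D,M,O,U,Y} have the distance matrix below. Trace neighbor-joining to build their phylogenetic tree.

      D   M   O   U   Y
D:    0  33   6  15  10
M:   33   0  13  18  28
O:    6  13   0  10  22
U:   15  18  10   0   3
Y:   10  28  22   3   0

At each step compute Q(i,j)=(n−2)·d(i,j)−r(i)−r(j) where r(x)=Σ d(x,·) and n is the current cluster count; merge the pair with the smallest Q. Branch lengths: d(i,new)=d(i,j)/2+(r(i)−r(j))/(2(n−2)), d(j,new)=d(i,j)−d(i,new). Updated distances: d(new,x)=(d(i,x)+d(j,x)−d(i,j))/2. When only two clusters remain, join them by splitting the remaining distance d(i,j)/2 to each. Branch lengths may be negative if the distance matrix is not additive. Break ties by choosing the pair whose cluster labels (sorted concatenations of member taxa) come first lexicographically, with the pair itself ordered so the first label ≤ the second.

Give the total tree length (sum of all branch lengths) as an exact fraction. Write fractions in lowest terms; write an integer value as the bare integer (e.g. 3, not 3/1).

iteration 1: select M,O (d=13, Q=-104); attach at lengths (40/3, -1/3); label the merged cluster MO
  updated: d(D,MO)=13, d(MO,U)=15/2, d(MO,Y)=37/2
iteration 2: select D,MO (d=13, Q=-51); attach at lengths (25/4, 27/4); label the merged cluster DMO
  updated: d(DMO,U)=19/4, d(DMO,Y)=31/4
iteration 3: select DMO,U (d=19/4, Q=-31/2); attach at lengths (19/4, 0); label the merged cluster DMOU
  updated: d(DMOU,Y)=3
iteration 4: select DMOU,Y (d=3); attach at lengths (3/2, 3/2); label the merged cluster DMOUY
final tree: (((D:25/4,(M:40/3,O:-1/3):27/4):19/4,U:0):3/2,Y:3/2)
total length: 135/4

135/4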